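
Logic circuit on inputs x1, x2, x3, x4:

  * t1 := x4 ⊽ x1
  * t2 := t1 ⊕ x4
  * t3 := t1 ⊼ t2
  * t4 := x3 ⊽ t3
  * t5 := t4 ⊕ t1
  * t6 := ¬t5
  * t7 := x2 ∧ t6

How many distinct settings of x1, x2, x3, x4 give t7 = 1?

7

t7 = x2 ∧ t6 must be 1, so both x2 = 1 and t6 = 1.
t6 = ¬t5 must be 1, so t5 = 0.
t5 = t4 ⊕ t1 must be 0, so t4 and t1 are equal.
Enumerating the 16 input combinations, 7 give t7 = 1 and 9 give t7 = 0.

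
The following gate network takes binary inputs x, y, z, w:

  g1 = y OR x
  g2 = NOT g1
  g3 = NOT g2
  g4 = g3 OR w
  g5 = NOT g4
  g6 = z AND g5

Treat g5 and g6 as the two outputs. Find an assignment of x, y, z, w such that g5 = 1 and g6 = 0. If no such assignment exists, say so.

x=0 y=0 z=0 w=0

Check with x=0 y=0 z=0 w=0:
g1 = y OR x = 0 OR 0 = 0
g2 = NOT g1 = NOT 0 = 1
g3 = NOT g2 = NOT 1 = 0
g4 = g3 OR w = 0 OR 0 = 0
g5 = NOT g4 = NOT 0 = 1
g6 = z AND g5 = 0 AND 1 = 0
So g5 = 1 and g6 = 0.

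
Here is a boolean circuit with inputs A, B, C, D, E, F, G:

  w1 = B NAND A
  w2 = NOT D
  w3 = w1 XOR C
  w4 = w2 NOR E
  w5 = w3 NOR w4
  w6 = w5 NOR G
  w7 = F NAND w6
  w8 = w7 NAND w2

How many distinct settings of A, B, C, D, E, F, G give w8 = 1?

72

w8 = w7 NAND w2 must be 1, so at least one of w7, w2 is 0.
Enumerating the 128 input combinations, 72 give w8 = 1 and 56 give w8 = 0.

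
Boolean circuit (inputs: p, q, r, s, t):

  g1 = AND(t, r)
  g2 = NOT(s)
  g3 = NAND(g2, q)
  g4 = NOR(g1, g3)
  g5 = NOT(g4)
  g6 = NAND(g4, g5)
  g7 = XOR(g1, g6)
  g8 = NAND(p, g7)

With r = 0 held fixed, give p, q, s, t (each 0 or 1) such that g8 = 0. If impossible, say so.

Check with r = 0 and p=1, q=1, s=1, t=1:
g1 = AND(t, r) = AND(1, 0) = 0
g2 = NOT(s) = NOT 1 = 0
g3 = NAND(g2, q) = NAND(0, 1) = 1
g4 = NOR(g1, g3) = NOR(0, 1) = 0
g5 = NOT(g4) = NOT 0 = 1
g6 = NAND(g4, g5) = NAND(0, 1) = 1
g7 = XOR(g1, g6) = XOR(0, 1) = 1
g8 = NAND(p, g7) = NAND(1, 1) = 0
So g8 = 0.

p=1, q=1, s=1, t=1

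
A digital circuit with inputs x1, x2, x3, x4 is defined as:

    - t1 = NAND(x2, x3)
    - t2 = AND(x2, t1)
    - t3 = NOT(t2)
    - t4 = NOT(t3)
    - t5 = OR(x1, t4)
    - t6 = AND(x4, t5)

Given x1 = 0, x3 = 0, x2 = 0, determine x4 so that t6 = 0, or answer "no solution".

Check with x1 = 0, x3 = 0, x2 = 0 and x4=1:
t1 = NAND(x2, x3) = NAND(0, 0) = 1
t2 = AND(x2, t1) = AND(0, 1) = 0
t3 = NOT(t2) = NOT 0 = 1
t4 = NOT(t3) = NOT 1 = 0
t5 = OR(x1, t4) = OR(0, 0) = 0
t6 = AND(x4, t5) = AND(1, 0) = 0
So t6 = 0.

x4=1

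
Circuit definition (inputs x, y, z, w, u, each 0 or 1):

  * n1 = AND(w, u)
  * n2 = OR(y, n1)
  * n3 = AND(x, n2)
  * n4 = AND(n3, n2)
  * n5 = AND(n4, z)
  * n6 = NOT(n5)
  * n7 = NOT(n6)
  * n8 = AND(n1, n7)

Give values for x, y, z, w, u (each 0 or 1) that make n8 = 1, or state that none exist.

x=1, y=0, z=1, w=1, u=1

n8 = AND(n1, n7) must be 1, so both n1 = 1 and n7 = 1.
Check with x=1, y=0, z=1, w=1, u=1:
n1 = AND(w, u) = AND(1, 1) = 1
n2 = OR(y, n1) = OR(0, 1) = 1
n3 = AND(x, n2) = AND(1, 1) = 1
n4 = AND(n3, n2) = AND(1, 1) = 1
n5 = AND(n4, z) = AND(1, 1) = 1
n6 = NOT(n5) = NOT 1 = 0
n7 = NOT(n6) = NOT 0 = 1
n8 = AND(n1, n7) = AND(1, 1) = 1
So n8 = 1 as required.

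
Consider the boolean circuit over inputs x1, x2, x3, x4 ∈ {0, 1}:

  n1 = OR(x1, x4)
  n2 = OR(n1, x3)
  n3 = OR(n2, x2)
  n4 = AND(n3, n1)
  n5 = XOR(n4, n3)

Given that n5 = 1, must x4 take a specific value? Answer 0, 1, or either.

0

n5 = XOR(n4, n3) must be 1, so n4 and n3 differ.
Every assignment with n5 = 1 has x4 = 0; there are 3 such assignment(s).
  x1=0, x2=0, x3=1, x4=0
  x1=0, x2=1, x3=0, x4=0
  x1=0, x2=1, x3=1, x4=0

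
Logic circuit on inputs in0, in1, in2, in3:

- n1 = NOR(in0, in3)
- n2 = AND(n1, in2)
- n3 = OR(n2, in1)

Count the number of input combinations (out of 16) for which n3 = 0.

n3 = OR(n2, in1) must be 0, so both n2 = 0 and in1 = 0.
n2 = AND(n1, in2) must be 0, so at least one of n1, in2 is 0.
Enumerating the 16 input combinations, 7 give n3 = 0 and 9 give n3 = 1.

7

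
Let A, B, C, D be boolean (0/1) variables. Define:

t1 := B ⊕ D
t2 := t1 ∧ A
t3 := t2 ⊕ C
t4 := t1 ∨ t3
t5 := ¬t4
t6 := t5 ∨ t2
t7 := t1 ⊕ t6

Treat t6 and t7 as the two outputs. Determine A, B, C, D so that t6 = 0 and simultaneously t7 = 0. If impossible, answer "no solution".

Check with A=0, B=0, C=1, D=0:
t1 = B ⊕ D = 0 ⊕ 0 = 0
t2 = t1 ∧ A = 0 ∧ 0 = 0
t3 = t2 ⊕ C = 0 ⊕ 1 = 1
t4 = t1 ∨ t3 = 0 ∨ 1 = 1
t5 = ¬t4 = ¬1 = 0
t6 = t5 ∨ t2 = 0 ∨ 0 = 0
t7 = t1 ⊕ t6 = 0 ⊕ 0 = 0
So t6 = 0 and t7 = 0.

A=0, B=0, C=1, D=0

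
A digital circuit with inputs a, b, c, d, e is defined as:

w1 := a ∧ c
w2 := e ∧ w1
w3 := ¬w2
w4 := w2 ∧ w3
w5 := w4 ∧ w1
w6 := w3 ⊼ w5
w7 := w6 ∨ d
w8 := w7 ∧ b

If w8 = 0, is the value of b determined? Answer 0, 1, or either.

w8 = w7 ∧ b must be 0, so at least one of w7, b is 0.
Every assignment with w8 = 0 has b = 0; there are 16 such assignment(s).

0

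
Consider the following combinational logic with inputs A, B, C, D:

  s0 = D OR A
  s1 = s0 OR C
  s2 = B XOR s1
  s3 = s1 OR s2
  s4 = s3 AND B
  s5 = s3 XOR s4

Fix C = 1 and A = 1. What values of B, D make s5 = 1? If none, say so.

Check with C = 1 and A = 1 and B=0, D=1:
s0 = D OR A = 1 OR 1 = 1
s1 = s0 OR C = 1 OR 1 = 1
s2 = B XOR s1 = 0 XOR 1 = 1
s3 = s1 OR s2 = 1 OR 1 = 1
s4 = s3 AND B = 1 AND 0 = 0
s5 = s3 XOR s4 = 1 XOR 0 = 1
So s5 = 1.

B=0, D=1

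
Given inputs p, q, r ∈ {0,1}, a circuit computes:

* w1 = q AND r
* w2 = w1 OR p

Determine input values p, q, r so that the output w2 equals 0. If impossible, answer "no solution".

w2 = w1 OR p must be 0, so both w1 = 0 and p = 0.
w1 = q AND r must be 0, so at least one of q, r is 0.
Check with p=0, q=1, r=0:
w1 = q AND r = 1 AND 0 = 0
w2 = w1 OR p = 0 OR 0 = 0
So w2 = 0 as required.

p=0, q=1, r=0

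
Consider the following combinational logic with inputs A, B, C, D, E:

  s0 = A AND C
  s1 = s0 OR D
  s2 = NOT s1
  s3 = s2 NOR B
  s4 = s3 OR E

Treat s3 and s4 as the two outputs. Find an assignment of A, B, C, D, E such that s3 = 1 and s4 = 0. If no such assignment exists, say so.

no solution exists

Across all 32 input combinations, none give both s3 = 1 and s4 = 0.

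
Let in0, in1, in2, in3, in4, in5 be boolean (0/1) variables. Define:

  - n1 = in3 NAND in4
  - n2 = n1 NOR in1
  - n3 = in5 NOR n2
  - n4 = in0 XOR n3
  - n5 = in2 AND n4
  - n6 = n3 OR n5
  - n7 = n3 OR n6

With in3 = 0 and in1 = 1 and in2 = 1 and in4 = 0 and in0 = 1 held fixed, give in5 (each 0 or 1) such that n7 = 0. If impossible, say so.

With in3 = 0 and in1 = 1 and in2 = 1 and in4 = 0 and in0 = 1 fixed, none of the 2 settings of in5 give n7 = 0.
For example, with in5=0:
n1 = in3 NAND in4 = 0 NAND 0 = 1
n2 = n1 NOR in1 = 1 NOR 1 = 0
n3 = in5 NOR n2 = 0 NOR 0 = 1
n4 = in0 XOR n3 = 1 XOR 1 = 0
n5 = in2 AND n4 = 1 AND 0 = 0
n6 = n3 OR n5 = 1 OR 0 = 1
n7 = n3 OR n6 = 1 OR 1 = 1
giving n7 = 1 ≠ 0.

no solution exists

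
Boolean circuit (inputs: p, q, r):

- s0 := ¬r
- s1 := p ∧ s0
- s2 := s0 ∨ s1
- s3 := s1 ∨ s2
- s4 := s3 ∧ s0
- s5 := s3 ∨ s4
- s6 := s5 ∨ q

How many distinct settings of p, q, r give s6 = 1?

6

s6 = s5 ∨ q must be 1, so at least one of s5, q is 1.
Satisfying assignments:
  p=0, q=0, r=0
  p=0, q=1, r=0
  p=0, q=1, r=1
  p=1, q=0, r=0
  p=1, q=1, r=0
  p=1, q=1, r=1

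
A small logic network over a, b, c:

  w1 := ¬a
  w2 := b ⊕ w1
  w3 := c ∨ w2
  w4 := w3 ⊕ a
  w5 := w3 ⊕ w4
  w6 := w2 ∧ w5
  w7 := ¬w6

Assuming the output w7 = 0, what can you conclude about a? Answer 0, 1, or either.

1

w7 = ¬w6 must be 0, so w6 = 1.
Every assignment with w7 = 0 has a = 1; there are 2 such assignment(s).
  a=1, b=1, c=0
  a=1, b=1, c=1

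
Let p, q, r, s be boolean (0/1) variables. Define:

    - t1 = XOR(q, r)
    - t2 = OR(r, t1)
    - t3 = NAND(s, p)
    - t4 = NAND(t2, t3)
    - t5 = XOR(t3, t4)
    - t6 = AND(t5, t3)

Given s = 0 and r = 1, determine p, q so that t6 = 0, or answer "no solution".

no solution exists

With s = 0 and r = 1 fixed, none of the 4 settings of p, q give t6 = 0.
For example, with p=1, q=0:
t1 = XOR(q, r) = XOR(0, 1) = 1
t2 = OR(r, t1) = OR(1, 1) = 1
t3 = NAND(s, p) = NAND(0, 1) = 1
t4 = NAND(t2, t3) = NAND(1, 1) = 0
t5 = XOR(t3, t4) = XOR(1, 0) = 1
t6 = AND(t5, t3) = AND(1, 1) = 1
giving t6 = 1 ≠ 0.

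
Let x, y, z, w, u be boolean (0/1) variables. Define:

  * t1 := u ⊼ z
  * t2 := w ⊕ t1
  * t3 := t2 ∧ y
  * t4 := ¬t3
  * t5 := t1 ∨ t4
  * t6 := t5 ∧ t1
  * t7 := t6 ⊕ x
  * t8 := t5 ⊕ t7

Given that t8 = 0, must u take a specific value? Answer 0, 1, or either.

either

Both values of u occur among assignments with t8 = 0:
  u=0: x=0, y=0, z=0, w=0, u=0
  u=1: x=0, y=0, z=0, w=0, u=1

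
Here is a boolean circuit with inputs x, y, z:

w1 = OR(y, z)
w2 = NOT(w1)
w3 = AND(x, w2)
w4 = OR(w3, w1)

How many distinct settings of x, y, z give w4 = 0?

w4 = OR(w3, w1) must be 0, so both w3 = 0 and w1 = 0.
w3 = AND(x, w2) must be 0, so at least one of x, w2 is 0.
Satisfying assignments:
  x=0, y=0, z=0

1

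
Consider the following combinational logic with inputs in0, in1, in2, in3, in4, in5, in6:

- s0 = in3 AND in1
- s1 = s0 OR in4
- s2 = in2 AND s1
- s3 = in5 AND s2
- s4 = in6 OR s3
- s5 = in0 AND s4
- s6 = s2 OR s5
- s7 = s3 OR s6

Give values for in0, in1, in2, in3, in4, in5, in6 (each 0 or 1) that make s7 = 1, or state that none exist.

in0=1, in1=1, in2=1, in3=0, in4=1, in5=1, in6=0

s7 = s3 OR s6 must be 1, so at least one of s3, s6 is 1.
Check with in0=1, in1=1, in2=1, in3=0, in4=1, in5=1, in6=0:
s0 = in3 AND in1 = 0 AND 1 = 0
s1 = s0 OR in4 = 0 OR 1 = 1
s2 = in2 AND s1 = 1 AND 1 = 1
s3 = in5 AND s2 = 1 AND 1 = 1
s4 = in6 OR s3 = 0 OR 1 = 1
s5 = in0 AND s4 = 1 AND 1 = 1
s6 = s2 OR s5 = 1 OR 1 = 1
s7 = s3 OR s6 = 1 OR 1 = 1
So s7 = 1 as required.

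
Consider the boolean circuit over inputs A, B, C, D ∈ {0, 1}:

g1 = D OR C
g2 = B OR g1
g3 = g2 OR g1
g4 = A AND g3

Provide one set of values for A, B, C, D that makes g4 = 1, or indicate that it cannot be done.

A=1, B=0, C=1, D=0

g4 = A AND g3 must be 1, so both A = 1 and g3 = 1.
g3 = g2 OR g1 must be 1, so at least one of g2, g1 is 1.
Check with A=1, B=0, C=1, D=0:
g1 = D OR C = 0 OR 1 = 1
g2 = B OR g1 = 0 OR 1 = 1
g3 = g2 OR g1 = 1 OR 1 = 1
g4 = A AND g3 = 1 AND 1 = 1
So g4 = 1 as required.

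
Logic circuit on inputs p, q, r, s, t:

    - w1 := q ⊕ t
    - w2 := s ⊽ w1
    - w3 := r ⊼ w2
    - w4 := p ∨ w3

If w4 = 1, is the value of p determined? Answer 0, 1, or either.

either

Both values of p occur among assignments with w4 = 1:
  p=0: p=0, q=0, r=0, s=0, t=0
  p=1: p=1, q=0, r=0, s=0, t=0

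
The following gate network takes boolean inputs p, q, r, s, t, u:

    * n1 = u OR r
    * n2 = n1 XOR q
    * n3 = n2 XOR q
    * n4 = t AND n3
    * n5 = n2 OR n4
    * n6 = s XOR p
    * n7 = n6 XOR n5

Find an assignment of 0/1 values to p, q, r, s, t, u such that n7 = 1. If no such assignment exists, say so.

Check with p=1, q=1, r=0, s=1, t=1, u=1:
n1 = u OR r = 1 OR 0 = 1
n2 = n1 XOR q = 1 XOR 1 = 0
n3 = n2 XOR q = 0 XOR 1 = 1
n4 = t AND n3 = 1 AND 1 = 1
n5 = n2 OR n4 = 0 OR 1 = 1
n6 = s XOR p = 1 XOR 1 = 0
n7 = n6 XOR n5 = 0 XOR 1 = 1
So n7 = 1 as required.

p=1, q=1, r=0, s=1, t=1, u=1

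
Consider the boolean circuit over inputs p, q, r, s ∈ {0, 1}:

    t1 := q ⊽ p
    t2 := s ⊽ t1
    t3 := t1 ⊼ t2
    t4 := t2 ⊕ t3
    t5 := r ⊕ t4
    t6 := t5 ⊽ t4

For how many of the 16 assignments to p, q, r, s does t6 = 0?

13

t6 = t5 ⊽ t4 must be 0, so at least one of t5, t4 is 1.
Enumerating the 16 input combinations, 13 give t6 = 0 and 3 give t6 = 1.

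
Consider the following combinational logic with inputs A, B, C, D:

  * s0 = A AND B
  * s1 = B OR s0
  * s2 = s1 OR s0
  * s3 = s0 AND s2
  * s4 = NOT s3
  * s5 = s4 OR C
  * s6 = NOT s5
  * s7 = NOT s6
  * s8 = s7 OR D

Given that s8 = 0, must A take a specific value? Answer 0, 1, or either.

s8 = s7 OR D must be 0, so both s7 = 0 and D = 0.
s7 = NOT s6 must be 0, so s6 = 1.
Every assignment with s8 = 0 has A = 1; there are 1 such assignment(s).
  A=1, B=1, C=0, D=0

1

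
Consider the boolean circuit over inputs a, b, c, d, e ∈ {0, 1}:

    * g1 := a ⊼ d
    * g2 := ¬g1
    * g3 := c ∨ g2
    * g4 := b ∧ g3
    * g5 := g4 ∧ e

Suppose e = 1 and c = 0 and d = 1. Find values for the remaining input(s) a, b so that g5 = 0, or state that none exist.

g5 = g4 ∧ e must be 0, so at least one of g4, e is 0.
Check with e = 1 and c = 0 and d = 1 and a=1, b=0:
g1 = a ⊼ d = 1 ⊼ 1 = 0
g2 = ¬g1 = ¬0 = 1
g3 = c ∨ g2 = 0 ∨ 1 = 1
g4 = b ∧ g3 = 0 ∧ 1 = 0
g5 = g4 ∧ e = 0 ∧ 1 = 0
So g5 = 0.

a=1 b=0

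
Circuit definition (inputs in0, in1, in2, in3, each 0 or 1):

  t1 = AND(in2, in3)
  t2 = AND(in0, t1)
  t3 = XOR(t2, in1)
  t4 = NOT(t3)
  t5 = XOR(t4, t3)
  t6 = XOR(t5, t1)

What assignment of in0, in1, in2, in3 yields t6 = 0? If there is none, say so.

in0=1, in1=0, in2=1, in3=1

Check with in0=1, in1=0, in2=1, in3=1:
t1 = AND(in2, in3) = AND(1, 1) = 1
t2 = AND(in0, t1) = AND(1, 1) = 1
t3 = XOR(t2, in1) = XOR(1, 0) = 1
t4 = NOT(t3) = NOT 1 = 0
t5 = XOR(t4, t3) = XOR(0, 1) = 1
t6 = XOR(t5, t1) = XOR(1, 1) = 0
So t6 = 0 as required.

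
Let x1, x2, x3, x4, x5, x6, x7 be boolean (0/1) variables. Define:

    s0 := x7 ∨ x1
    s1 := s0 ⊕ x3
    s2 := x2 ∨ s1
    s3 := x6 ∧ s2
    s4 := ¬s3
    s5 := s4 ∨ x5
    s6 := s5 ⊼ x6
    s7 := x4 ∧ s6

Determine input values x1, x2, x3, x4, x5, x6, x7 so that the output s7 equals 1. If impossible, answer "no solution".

x1=1 x2=1 x3=1 x4=1 x5=0 x6=0 x7=1

s7 = x4 ∧ s6 must be 1, so both x4 = 1 and s6 = 1.
s6 = s5 ⊼ x6 must be 1, so at least one of s5, x6 is 0.
Check with x1=1 x2=1 x3=1 x4=1 x5=0 x6=0 x7=1:
s0 = x7 ∨ x1 = 1 ∨ 1 = 1
s1 = s0 ⊕ x3 = 1 ⊕ 1 = 0
s2 = x2 ∨ s1 = 1 ∨ 0 = 1
s3 = x6 ∧ s2 = 0 ∧ 1 = 0
s4 = ¬s3 = ¬0 = 1
s5 = s4 ∨ x5 = 1 ∨ 0 = 1
s6 = s5 ⊼ x6 = 1 ⊼ 0 = 1
s7 = x4 ∧ s6 = 1 ∧ 1 = 1
So s7 = 1 as required.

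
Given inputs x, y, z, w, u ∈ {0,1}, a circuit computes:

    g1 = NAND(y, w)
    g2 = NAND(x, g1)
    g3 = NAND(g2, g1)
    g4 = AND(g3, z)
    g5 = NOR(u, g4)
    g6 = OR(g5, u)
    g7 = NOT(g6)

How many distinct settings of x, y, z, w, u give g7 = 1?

5

g7 = NOT(g6) must be 1, so g6 = 0.
g6 = OR(g5, u) must be 0, so both g5 = 0 and u = 0.
g5 = NOR(u, g4) must be 0, so at least one of u, g4 is 1.
Satisfying assignments:
  x=0, y=1, z=1, w=1, u=0
  x=1, y=0, z=1, w=0, u=0
  x=1, y=0, z=1, w=1, u=0
  x=1, y=1, z=1, w=0, u=0
  x=1, y=1, z=1, w=1, u=0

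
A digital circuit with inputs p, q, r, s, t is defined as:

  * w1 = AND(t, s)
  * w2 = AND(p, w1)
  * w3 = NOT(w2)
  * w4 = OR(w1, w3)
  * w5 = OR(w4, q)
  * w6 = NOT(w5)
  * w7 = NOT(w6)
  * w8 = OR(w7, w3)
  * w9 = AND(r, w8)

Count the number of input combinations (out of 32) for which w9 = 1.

16

w9 = AND(r, w8) must be 1, so both r = 1 and w8 = 1.
w8 = OR(w7, w3) must be 1, so at least one of w7, w3 is 1.
Enumerating the 32 input combinations, 16 give w9 = 1 and 16 give w9 = 0.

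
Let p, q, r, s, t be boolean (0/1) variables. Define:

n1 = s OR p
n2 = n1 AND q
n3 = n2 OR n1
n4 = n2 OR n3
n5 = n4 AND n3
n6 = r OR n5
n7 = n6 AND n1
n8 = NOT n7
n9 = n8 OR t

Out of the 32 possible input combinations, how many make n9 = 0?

12

n9 = n8 OR t must be 0, so both n8 = 0 and t = 0.
n8 = NOT n7 must be 0, so n7 = 1.
n7 = n6 AND n1 must be 1, so both n6 = 1 and n1 = 1.
Enumerating the 32 input combinations, 12 give n9 = 0 and 20 give n9 = 1.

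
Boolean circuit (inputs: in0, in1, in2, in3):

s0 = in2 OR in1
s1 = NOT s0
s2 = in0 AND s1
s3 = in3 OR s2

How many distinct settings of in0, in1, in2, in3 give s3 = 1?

9

s3 = in3 OR s2 must be 1, so at least one of in3, s2 is 1.
Enumerating the 16 input combinations, 9 give s3 = 1 and 7 give s3 = 0.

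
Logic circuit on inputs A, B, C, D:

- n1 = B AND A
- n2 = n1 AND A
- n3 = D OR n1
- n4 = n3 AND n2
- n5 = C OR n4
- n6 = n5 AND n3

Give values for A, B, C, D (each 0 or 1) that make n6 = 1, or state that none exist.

A=0 B=1 C=1 D=1

n6 = n5 AND n3 must be 1, so both n5 = 1 and n3 = 1.
n5 = C OR n4 must be 1, so at least one of C, n4 is 1.
Check with A=0 B=1 C=1 D=1:
n1 = B AND A = 1 AND 0 = 0
n2 = n1 AND A = 0 AND 0 = 0
n3 = D OR n1 = 1 OR 0 = 1
n4 = n3 AND n2 = 1 AND 0 = 0
n5 = C OR n4 = 1 OR 0 = 1
n6 = n5 AND n3 = 1 AND 1 = 1
So n6 = 1 as required.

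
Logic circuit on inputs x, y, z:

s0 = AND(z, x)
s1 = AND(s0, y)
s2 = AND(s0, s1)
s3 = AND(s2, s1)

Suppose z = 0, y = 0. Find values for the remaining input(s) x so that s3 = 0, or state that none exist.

Check with z = 0, y = 0 and x=0:
s0 = AND(z, x) = AND(0, 0) = 0
s1 = AND(s0, y) = AND(0, 0) = 0
s2 = AND(s0, s1) = AND(0, 0) = 0
s3 = AND(s2, s1) = AND(0, 0) = 0
So s3 = 0.

x=0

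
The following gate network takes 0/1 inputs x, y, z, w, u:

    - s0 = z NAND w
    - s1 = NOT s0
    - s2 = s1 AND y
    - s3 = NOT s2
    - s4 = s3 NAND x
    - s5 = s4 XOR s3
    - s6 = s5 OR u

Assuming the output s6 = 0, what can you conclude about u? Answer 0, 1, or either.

s6 = s5 OR u must be 0, so both s5 = 0 and u = 0.
Every assignment with s6 = 0 has u = 0; there are 7 such assignment(s).

0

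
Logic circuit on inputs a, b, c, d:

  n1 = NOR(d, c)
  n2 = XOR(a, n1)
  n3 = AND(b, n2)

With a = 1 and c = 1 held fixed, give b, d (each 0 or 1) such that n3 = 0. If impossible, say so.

b=0, d=0

n3 = AND(b, n2) must be 0, so at least one of b, n2 is 0.
Check with a = 1 and c = 1 and b=0, d=0:
n1 = NOR(d, c) = NOR(0, 1) = 0
n2 = XOR(a, n1) = XOR(1, 0) = 1
n3 = AND(b, n2) = AND(0, 1) = 0
So n3 = 0.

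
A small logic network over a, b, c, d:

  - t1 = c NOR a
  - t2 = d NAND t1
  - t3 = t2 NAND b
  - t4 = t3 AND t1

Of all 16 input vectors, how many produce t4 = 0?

t4 = t3 AND t1 must be 0, so at least one of t3, t1 is 0.
Enumerating the 16 input combinations, 13 give t4 = 0 and 3 give t4 = 1.

13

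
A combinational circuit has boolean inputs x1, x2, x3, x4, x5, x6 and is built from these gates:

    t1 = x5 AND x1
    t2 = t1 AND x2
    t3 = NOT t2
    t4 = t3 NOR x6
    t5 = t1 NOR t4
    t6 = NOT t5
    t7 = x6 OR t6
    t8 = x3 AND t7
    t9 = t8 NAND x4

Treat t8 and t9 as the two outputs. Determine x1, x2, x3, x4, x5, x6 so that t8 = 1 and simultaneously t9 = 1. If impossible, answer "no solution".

x1=0, x2=1, x3=1, x4=0, x5=0, x6=1

Check with x1=0, x2=1, x3=1, x4=0, x5=0, x6=1:
t1 = x5 AND x1 = 0 AND 0 = 0
t2 = t1 AND x2 = 0 AND 1 = 0
t3 = NOT t2 = NOT 0 = 1
t4 = t3 NOR x6 = 1 NOR 1 = 0
t5 = t1 NOR t4 = 0 NOR 0 = 1
t6 = NOT t5 = NOT 1 = 0
t7 = x6 OR t6 = 1 OR 0 = 1
t8 = x3 AND t7 = 1 AND 1 = 1
t9 = t8 NAND x4 = 1 NAND 0 = 1
So t8 = 1 and t9 = 1.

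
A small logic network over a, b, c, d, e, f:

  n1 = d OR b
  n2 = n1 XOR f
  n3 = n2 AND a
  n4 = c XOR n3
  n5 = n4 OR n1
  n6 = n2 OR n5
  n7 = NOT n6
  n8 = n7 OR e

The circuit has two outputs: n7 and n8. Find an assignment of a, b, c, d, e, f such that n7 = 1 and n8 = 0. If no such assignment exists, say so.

no solution exists

Across all 64 input combinations, none give both n7 = 1 and n8 = 0.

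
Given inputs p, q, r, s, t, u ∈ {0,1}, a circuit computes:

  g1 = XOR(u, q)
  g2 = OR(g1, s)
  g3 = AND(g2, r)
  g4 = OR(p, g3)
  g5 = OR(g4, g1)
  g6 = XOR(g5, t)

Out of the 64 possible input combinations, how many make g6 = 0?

32

g6 = XOR(g5, t) must be 0, so g5 and t are equal.
Enumerating the 64 input combinations, 32 give g6 = 0 and 32 give g6 = 1.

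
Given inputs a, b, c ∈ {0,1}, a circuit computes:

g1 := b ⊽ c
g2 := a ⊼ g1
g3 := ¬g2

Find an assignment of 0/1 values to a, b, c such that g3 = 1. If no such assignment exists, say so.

g3 = ¬g2 must be 1, so g2 = 0.
g2 = a ⊼ g1 must be 0, so both a = 1 and g1 = 1.
Check with a=1, b=0, c=0:
g1 = b ⊽ c = 0 ⊽ 0 = 1
g2 = a ⊼ g1 = 1 ⊼ 1 = 0
g3 = ¬g2 = ¬0 = 1
So g3 = 1 as required.

a=1, b=0, c=0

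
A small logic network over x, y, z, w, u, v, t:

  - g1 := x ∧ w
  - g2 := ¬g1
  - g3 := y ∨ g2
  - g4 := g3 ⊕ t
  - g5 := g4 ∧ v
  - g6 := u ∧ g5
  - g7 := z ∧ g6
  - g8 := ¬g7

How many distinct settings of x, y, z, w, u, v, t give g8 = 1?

120

g8 = ¬g7 must be 1, so g7 = 0.
g7 = z ∧ g6 must be 0, so at least one of z, g6 is 0.
Enumerating the 128 input combinations, 120 give g8 = 1 and 8 give g8 = 0.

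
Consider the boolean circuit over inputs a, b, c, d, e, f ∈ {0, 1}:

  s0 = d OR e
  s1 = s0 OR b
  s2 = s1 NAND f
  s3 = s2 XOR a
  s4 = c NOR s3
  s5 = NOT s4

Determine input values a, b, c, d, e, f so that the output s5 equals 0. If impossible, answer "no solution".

a=1, b=1, c=0, d=1, e=0, f=0

s5 = NOT s4 must be 0, so s4 = 1.
Check with a=1, b=1, c=0, d=1, e=0, f=0:
s0 = d OR e = 1 OR 0 = 1
s1 = s0 OR b = 1 OR 1 = 1
s2 = s1 NAND f = 1 NAND 0 = 1
s3 = s2 XOR a = 1 XOR 1 = 0
s4 = c NOR s3 = 0 NOR 0 = 1
s5 = NOT s4 = NOT 1 = 0
So s5 = 0 as required.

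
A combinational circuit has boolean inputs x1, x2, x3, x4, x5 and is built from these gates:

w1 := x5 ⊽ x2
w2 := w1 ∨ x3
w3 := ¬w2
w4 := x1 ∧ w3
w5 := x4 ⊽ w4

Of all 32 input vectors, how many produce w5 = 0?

w5 = x4 ⊽ w4 must be 0, so at least one of x4, w4 is 1.
Enumerating the 32 input combinations, 19 give w5 = 0 and 13 give w5 = 1.

19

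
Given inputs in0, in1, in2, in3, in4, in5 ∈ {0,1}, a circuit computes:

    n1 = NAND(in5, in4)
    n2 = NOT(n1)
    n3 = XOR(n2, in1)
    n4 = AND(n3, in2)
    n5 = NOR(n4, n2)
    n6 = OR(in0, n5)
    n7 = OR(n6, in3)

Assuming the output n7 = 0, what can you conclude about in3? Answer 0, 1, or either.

0

n7 = OR(n6, in3) must be 0, so both n6 = 0 and in3 = 0.
n6 = OR(in0, n5) must be 0, so both in0 = 0 and n5 = 0.
n5 = NOR(n4, n2) must be 0, so at least one of n4, n2 is 1.
Every assignment with n7 = 0 has in3 = 0; there are 7 such assignment(s).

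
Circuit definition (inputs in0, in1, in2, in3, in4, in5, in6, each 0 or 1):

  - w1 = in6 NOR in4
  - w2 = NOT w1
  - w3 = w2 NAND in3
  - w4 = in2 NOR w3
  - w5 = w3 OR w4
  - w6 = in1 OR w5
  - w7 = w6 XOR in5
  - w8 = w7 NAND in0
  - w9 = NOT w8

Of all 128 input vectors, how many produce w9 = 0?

96

w9 = NOT w8 must be 0, so w8 = 1.
w8 = w7 NAND in0 must be 1, so at least one of w7, in0 is 0.
Enumerating the 128 input combinations, 96 give w9 = 0 and 32 give w9 = 1.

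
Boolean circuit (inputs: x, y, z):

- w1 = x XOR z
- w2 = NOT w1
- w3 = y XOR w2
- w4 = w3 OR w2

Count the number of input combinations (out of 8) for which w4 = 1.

6

w4 = w3 OR w2 must be 1, so at least one of w3, w2 is 1.
Enumerating the 8 input combinations, 6 give w4 = 1 and 2 give w4 = 0.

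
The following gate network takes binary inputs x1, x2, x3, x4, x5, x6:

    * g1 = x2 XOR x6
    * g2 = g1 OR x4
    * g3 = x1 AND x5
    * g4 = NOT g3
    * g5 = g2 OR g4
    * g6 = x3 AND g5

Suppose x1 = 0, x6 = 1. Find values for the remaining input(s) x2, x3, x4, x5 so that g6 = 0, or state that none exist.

g6 = x3 AND g5 must be 0, so at least one of x3, g5 is 0.
Check with x1 = 0, x6 = 1 and x2=1, x3=0, x4=1, x5=0:
g1 = x2 XOR x6 = 1 XOR 1 = 0
g2 = g1 OR x4 = 0 OR 1 = 1
g3 = x1 AND x5 = 0 AND 0 = 0
g4 = NOT g3 = NOT 0 = 1
g5 = g2 OR g4 = 1 OR 1 = 1
g6 = x3 AND g5 = 0 AND 1 = 0
So g6 = 0.

x2=1 x3=0 x4=1 x5=0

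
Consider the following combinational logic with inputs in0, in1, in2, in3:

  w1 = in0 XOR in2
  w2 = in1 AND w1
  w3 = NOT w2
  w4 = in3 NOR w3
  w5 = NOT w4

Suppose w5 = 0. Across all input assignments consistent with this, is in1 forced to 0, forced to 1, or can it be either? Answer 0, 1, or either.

1

w5 = NOT w4 must be 0, so w4 = 1.
w4 = in3 NOR w3 must be 1, so both in3 = 0 and w3 = 0.
Every assignment with w5 = 0 has in1 = 1; there are 2 such assignment(s).
  in0=0, in1=1, in2=1, in3=0
  in0=1, in1=1, in2=0, in3=0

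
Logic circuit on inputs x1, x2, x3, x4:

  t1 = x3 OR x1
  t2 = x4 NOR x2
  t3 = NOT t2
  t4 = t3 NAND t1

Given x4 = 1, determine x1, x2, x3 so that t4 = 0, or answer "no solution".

t4 = t3 NAND t1 must be 0, so both t3 = 1 and t1 = 1.
Check with x4 = 1 and x1=1, x2=0, x3=0:
t1 = x3 OR x1 = 0 OR 1 = 1
t2 = x4 NOR x2 = 1 NOR 0 = 0
t3 = NOT t2 = NOT 0 = 1
t4 = t3 NAND t1 = 1 NAND 1 = 0
So t4 = 0.

x1=1, x2=0, x3=0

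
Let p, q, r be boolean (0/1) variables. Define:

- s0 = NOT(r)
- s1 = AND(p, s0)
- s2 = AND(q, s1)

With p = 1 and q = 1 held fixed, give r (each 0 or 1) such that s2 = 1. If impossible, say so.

s2 = AND(q, s1) must be 1, so both q = 1 and s1 = 1.
s1 = AND(p, s0) must be 1, so both p = 1 and s0 = 1.
Check with p = 1 and q = 1 and r=0:
s0 = NOT(r) = NOT 0 = 1
s1 = AND(p, s0) = AND(1, 1) = 1
s2 = AND(q, s1) = AND(1, 1) = 1
So s2 = 1.

r=0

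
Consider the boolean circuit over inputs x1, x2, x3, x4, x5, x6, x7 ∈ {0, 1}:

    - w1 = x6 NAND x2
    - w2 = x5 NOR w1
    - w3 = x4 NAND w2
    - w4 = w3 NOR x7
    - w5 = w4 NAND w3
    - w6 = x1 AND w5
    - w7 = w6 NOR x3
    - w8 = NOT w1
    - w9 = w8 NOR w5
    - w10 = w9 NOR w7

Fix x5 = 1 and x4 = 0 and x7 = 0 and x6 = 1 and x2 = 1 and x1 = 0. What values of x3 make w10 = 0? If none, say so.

x3=0

w10 = w9 NOR w7 must be 0, so at least one of w9, w7 is 1.
Check with x5 = 1 and x4 = 0 and x7 = 0 and x6 = 1 and x2 = 1 and x1 = 0 and x3=0:
w1 = x6 NAND x2 = 1 NAND 1 = 0
w2 = x5 NOR w1 = 1 NOR 0 = 0
w3 = x4 NAND w2 = 0 NAND 0 = 1
w4 = w3 NOR x7 = 1 NOR 0 = 0
w5 = w4 NAND w3 = 0 NAND 1 = 1
w6 = x1 AND w5 = 0 AND 1 = 0
w7 = w6 NOR x3 = 0 NOR 0 = 1
w8 = NOT w1 = NOT 0 = 1
w9 = w8 NOR w5 = 1 NOR 1 = 0
w10 = w9 NOR w7 = 0 NOR 1 = 0
So w10 = 0.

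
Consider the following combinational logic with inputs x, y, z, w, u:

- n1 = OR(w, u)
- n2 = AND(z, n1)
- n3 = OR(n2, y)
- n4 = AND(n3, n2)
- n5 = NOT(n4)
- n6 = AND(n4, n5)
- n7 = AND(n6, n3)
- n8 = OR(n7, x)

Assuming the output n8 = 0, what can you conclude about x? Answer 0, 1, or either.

n8 = OR(n7, x) must be 0, so both n7 = 0 and x = 0.
n7 = AND(n6, n3) must be 0, so at least one of n6, n3 is 0.
Every assignment with n8 = 0 has x = 0; there are 16 such assignment(s).

0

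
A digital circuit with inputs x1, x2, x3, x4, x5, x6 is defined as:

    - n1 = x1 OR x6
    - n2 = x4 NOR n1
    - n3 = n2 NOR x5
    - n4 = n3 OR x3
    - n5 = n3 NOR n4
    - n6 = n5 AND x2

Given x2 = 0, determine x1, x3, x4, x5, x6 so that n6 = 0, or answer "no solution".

x1=0, x3=0, x4=0, x5=0, x6=0

n6 = n5 AND x2 must be 0, so at least one of n5, x2 is 0.
Check with x2 = 0 and x1=0, x3=0, x4=0, x5=0, x6=0:
n1 = x1 OR x6 = 0 OR 0 = 0
n2 = x4 NOR n1 = 0 NOR 0 = 1
n3 = n2 NOR x5 = 1 NOR 0 = 0
n4 = n3 OR x3 = 0 OR 0 = 0
n5 = n3 NOR n4 = 0 NOR 0 = 1
n6 = n5 AND x2 = 1 AND 0 = 0
So n6 = 0.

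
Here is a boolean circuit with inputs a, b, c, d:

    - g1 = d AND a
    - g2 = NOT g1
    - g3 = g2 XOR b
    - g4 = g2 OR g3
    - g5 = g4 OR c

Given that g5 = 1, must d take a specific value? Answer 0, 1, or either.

Both values of d occur among assignments with g5 = 1:
  d=0: a=0, b=0, c=0, d=0
  d=1: a=0, b=0, c=0, d=1

either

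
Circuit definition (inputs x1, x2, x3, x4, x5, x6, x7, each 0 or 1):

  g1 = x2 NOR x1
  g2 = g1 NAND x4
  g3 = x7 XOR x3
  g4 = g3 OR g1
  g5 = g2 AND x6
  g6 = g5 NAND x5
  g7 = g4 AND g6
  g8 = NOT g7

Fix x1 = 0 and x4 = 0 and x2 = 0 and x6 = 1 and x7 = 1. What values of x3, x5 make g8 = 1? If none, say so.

x3=1, x5=1

g8 = NOT g7 must be 1, so g7 = 0.
Check with x1 = 0 and x4 = 0 and x2 = 0 and x6 = 1 and x7 = 1 and x3=1, x5=1:
g1 = x2 NOR x1 = 0 NOR 0 = 1
g2 = g1 NAND x4 = 1 NAND 0 = 1
g3 = x7 XOR x3 = 1 XOR 1 = 0
g4 = g3 OR g1 = 0 OR 1 = 1
g5 = g2 AND x6 = 1 AND 1 = 1
g6 = g5 NAND x5 = 1 NAND 1 = 0
g7 = g4 AND g6 = 1 AND 0 = 0
g8 = NOT g7 = NOT 0 = 1
So g8 = 1.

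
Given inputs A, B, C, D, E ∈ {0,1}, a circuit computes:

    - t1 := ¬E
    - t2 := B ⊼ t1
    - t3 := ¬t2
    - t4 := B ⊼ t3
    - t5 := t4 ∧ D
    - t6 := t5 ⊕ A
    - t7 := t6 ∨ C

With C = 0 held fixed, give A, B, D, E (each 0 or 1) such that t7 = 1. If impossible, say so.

t7 = t6 ∨ C must be 1, so at least one of t6, C is 1.
Check with C = 0 and A=0, B=0, D=1, E=0:
t1 = ¬E = ¬0 = 1
t2 = B ⊼ t1 = 0 ⊼ 1 = 1
t3 = ¬t2 = ¬1 = 0
t4 = B ⊼ t3 = 0 ⊼ 0 = 1
t5 = t4 ∧ D = 1 ∧ 1 = 1
t6 = t5 ⊕ A = 1 ⊕ 0 = 1
t7 = t6 ∨ C = 1 ∨ 0 = 1
So t7 = 1.

A=0 B=0 D=1 E=0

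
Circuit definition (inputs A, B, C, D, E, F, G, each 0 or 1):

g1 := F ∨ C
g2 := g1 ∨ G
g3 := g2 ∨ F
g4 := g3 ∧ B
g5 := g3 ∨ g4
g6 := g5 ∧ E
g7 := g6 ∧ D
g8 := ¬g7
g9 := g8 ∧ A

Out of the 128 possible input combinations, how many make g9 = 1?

g9 = g8 ∧ A must be 1, so both g8 = 1 and A = 1.
g8 = ¬g7 must be 1, so g7 = 0.
Enumerating the 128 input combinations, 50 give g9 = 1 and 78 give g9 = 0.

50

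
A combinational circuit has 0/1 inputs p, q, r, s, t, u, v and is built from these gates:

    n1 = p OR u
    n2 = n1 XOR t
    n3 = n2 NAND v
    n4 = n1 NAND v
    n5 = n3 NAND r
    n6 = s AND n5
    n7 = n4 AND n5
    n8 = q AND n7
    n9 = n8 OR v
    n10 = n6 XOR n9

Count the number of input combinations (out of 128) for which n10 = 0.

n10 = n6 XOR n9 must be 0, so n6 and n9 are equal.
Enumerating the 128 input combinations, 72 give n10 = 0 and 56 give n10 = 1.

72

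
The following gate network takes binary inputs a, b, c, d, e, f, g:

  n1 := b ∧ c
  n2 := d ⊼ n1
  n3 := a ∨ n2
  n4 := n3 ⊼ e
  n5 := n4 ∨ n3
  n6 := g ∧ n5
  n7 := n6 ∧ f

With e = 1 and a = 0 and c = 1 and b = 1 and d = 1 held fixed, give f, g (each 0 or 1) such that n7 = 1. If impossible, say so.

n7 = n6 ∧ f must be 1, so both n6 = 1 and f = 1.
n6 = g ∧ n5 must be 1, so both g = 1 and n5 = 1.
Check with e = 1 and a = 0 and c = 1 and b = 1 and d = 1 and f=1, g=1:
n1 = b ∧ c = 1 ∧ 1 = 1
n2 = d ⊼ n1 = 1 ⊼ 1 = 0
n3 = a ∨ n2 = 0 ∨ 0 = 0
n4 = n3 ⊼ e = 0 ⊼ 1 = 1
n5 = n4 ∨ n3 = 1 ∨ 0 = 1
n6 = g ∧ n5 = 1 ∧ 1 = 1
n7 = n6 ∧ f = 1 ∧ 1 = 1
So n7 = 1.

f=1, g=1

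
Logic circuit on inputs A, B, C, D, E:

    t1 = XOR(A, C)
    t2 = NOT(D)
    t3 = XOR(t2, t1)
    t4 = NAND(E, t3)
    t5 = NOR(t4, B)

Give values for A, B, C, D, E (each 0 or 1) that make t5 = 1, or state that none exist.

A=0, B=0, C=0, D=0, E=1

t5 = NOR(t4, B) must be 1, so both t4 = 0 and B = 0.
t4 = NAND(E, t3) must be 0, so both E = 1 and t3 = 1.
t3 = XOR(t2, t1) must be 1, so t2 and t1 differ.
Check with A=0, B=0, C=0, D=0, E=1:
t1 = XOR(A, C) = XOR(0, 0) = 0
t2 = NOT(D) = NOT 0 = 1
t3 = XOR(t2, t1) = XOR(1, 0) = 1
t4 = NAND(E, t3) = NAND(1, 1) = 0
t5 = NOR(t4, B) = NOR(0, 0) = 1
So t5 = 1 as required.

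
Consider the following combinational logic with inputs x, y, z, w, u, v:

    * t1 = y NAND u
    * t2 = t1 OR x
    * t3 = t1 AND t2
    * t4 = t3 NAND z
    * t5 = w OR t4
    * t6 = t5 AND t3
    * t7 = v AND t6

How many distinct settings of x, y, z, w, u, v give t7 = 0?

46

t7 = v AND t6 must be 0, so at least one of v, t6 is 0.
Enumerating the 64 input combinations, 46 give t7 = 0 and 18 give t7 = 1.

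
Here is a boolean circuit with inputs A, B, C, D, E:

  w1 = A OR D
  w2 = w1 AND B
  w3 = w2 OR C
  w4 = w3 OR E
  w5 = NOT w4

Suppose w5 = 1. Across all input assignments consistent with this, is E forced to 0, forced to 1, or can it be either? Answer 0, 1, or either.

0

w5 = NOT w4 must be 1, so w4 = 0.
Every assignment with w5 = 1 has E = 0; there are 5 such assignment(s).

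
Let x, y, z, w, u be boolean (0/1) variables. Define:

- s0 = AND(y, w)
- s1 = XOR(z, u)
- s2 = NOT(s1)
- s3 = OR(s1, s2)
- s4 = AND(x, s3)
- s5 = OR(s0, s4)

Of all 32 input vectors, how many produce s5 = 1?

s5 = OR(s0, s4) must be 1, so at least one of s0, s4 is 1.
Enumerating the 32 input combinations, 20 give s5 = 1 and 12 give s5 = 0.

20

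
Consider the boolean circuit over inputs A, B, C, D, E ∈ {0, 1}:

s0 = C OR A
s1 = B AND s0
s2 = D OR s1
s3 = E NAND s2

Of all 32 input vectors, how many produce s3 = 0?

11

s3 = E NAND s2 must be 0, so both E = 1 and s2 = 1.
Enumerating the 32 input combinations, 11 give s3 = 0 and 21 give s3 = 1.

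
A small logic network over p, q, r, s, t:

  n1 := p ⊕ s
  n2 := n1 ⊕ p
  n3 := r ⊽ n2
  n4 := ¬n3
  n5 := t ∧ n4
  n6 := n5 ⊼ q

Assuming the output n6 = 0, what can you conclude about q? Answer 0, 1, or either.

1

n6 = n5 ⊼ q must be 0, so both n5 = 1 and q = 1.
n5 = t ∧ n4 must be 1, so both t = 1 and n4 = 1.
Every assignment with n6 = 0 has q = 1; there are 6 such assignment(s).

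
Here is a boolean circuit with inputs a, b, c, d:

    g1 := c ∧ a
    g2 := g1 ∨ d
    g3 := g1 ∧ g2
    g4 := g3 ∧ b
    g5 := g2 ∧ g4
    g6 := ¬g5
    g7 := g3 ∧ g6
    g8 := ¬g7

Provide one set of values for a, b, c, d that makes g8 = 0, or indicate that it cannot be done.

g8 = ¬g7 must be 0, so g7 = 1.
Check with a=1 b=0 c=1 d=1:
g1 = c ∧ a = 1 ∧ 1 = 1
g2 = g1 ∨ d = 1 ∨ 1 = 1
g3 = g1 ∧ g2 = 1 ∧ 1 = 1
g4 = g3 ∧ b = 1 ∧ 0 = 0
g5 = g2 ∧ g4 = 1 ∧ 0 = 0
g6 = ¬g5 = ¬0 = 1
g7 = g3 ∧ g6 = 1 ∧ 1 = 1
g8 = ¬g7 = ¬1 = 0
So g8 = 0 as required.

a=1 b=0 c=1 d=1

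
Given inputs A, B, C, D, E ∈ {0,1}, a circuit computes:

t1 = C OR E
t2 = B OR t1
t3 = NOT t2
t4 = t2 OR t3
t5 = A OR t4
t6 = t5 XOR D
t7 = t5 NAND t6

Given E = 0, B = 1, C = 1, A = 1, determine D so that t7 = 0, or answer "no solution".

Check with E = 0, B = 1, C = 1, A = 1 and D=0:
t1 = C OR E = 1 OR 0 = 1
t2 = B OR t1 = 1 OR 1 = 1
t3 = NOT t2 = NOT 1 = 0
t4 = t2 OR t3 = 1 OR 0 = 1
t5 = A OR t4 = 1 OR 1 = 1
t6 = t5 XOR D = 1 XOR 0 = 1
t7 = t5 NAND t6 = 1 NAND 1 = 0
So t7 = 0.

D=0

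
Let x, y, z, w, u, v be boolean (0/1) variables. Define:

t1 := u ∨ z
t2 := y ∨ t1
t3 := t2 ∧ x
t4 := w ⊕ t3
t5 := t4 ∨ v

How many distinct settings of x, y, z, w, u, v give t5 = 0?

16

t5 = t4 ∨ v must be 0, so both t4 = 0 and v = 0.
t4 = w ⊕ t3 must be 0, so w and t3 are equal.
Enumerating the 64 input combinations, 16 give t5 = 0 and 48 give t5 = 1.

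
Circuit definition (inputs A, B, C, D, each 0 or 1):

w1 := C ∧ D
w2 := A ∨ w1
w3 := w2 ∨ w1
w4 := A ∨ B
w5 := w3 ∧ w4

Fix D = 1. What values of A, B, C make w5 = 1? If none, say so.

w5 = w3 ∧ w4 must be 1, so both w3 = 1 and w4 = 1.
w3 = w2 ∨ w1 must be 1, so at least one of w2, w1 is 1.
Check with D = 1 and A=1, B=0, C=0:
w1 = C ∧ D = 0 ∧ 1 = 0
w2 = A ∨ w1 = 1 ∨ 0 = 1
w3 = w2 ∨ w1 = 1 ∨ 0 = 1
w4 = A ∨ B = 1 ∨ 0 = 1
w5 = w3 ∧ w4 = 1 ∧ 1 = 1
So w5 = 1.

A=1 B=0 C=0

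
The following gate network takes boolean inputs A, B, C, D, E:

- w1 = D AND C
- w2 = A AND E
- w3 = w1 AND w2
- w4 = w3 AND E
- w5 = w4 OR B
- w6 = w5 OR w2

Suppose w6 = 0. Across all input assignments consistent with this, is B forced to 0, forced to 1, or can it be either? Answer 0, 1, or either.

w6 = w5 OR w2 must be 0, so both w5 = 0 and w2 = 0.
Every assignment with w6 = 0 has B = 0; there are 12 such assignment(s).

0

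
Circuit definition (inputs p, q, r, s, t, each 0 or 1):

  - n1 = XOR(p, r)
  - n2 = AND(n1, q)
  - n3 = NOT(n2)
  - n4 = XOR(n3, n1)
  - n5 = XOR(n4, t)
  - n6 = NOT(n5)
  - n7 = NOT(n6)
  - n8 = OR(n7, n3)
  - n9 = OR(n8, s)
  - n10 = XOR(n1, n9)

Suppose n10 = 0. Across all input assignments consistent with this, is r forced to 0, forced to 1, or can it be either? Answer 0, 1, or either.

either

Both values of r occur among assignments with n10 = 0:
  r=0: p=1, q=0, r=0, s=0, t=0
  r=1: p=0, q=0, r=1, s=0, t=0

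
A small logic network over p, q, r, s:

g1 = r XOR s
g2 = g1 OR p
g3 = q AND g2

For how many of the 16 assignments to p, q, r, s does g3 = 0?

10

g3 = q AND g2 must be 0, so at least one of q, g2 is 0.
Enumerating the 16 input combinations, 10 give g3 = 0 and 6 give g3 = 1.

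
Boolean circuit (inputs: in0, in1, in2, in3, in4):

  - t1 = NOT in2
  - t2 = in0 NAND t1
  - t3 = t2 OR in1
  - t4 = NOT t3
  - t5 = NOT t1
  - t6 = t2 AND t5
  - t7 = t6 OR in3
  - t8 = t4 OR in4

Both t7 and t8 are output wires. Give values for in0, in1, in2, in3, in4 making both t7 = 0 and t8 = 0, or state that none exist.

in0=1, in1=1, in2=0, in3=0, in4=0

Check with in0=1, in1=1, in2=0, in3=0, in4=0:
t1 = NOT in2 = NOT 0 = 1
t2 = in0 NAND t1 = 1 NAND 1 = 0
t3 = t2 OR in1 = 0 OR 1 = 1
t4 = NOT t3 = NOT 1 = 0
t5 = NOT t1 = NOT 1 = 0
t6 = t2 AND t5 = 0 AND 0 = 0
t7 = t6 OR in3 = 0 OR 0 = 0
t8 = t4 OR in4 = 0 OR 0 = 0
So t7 = 0 and t8 = 0.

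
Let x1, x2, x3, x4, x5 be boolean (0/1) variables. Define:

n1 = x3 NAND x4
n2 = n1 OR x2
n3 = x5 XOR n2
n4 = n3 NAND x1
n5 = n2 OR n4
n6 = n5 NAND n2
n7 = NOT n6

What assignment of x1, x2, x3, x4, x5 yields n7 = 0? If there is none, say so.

x1=1, x2=0, x3=1, x4=1, x5=0

n7 = NOT n6 must be 0, so n6 = 1.
n6 = n5 NAND n2 must be 1, so at least one of n5, n2 is 0.
Check with x1=1, x2=0, x3=1, x4=1, x5=0:
n1 = x3 NAND x4 = 1 NAND 1 = 0
n2 = n1 OR x2 = 0 OR 0 = 0
n3 = x5 XOR n2 = 0 XOR 0 = 0
n4 = n3 NAND x1 = 0 NAND 1 = 1
n5 = n2 OR n4 = 0 OR 1 = 1
n6 = n5 NAND n2 = 1 NAND 0 = 1
n7 = NOT n6 = NOT 1 = 0
So n7 = 0 as required.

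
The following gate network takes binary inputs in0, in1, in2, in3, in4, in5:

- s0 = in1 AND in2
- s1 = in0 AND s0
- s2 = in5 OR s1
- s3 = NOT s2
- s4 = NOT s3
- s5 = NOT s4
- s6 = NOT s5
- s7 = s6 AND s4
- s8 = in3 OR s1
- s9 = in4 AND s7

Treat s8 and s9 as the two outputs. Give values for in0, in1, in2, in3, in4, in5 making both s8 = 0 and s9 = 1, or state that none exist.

in0=0 in1=0 in2=1 in3=0 in4=1 in5=1

Check with in0=0 in1=0 in2=1 in3=0 in4=1 in5=1:
s0 = in1 AND in2 = 0 AND 1 = 0
s1 = in0 AND s0 = 0 AND 0 = 0
s2 = in5 OR s1 = 1 OR 0 = 1
s3 = NOT s2 = NOT 1 = 0
s4 = NOT s3 = NOT 0 = 1
s5 = NOT s4 = NOT 1 = 0
s6 = NOT s5 = NOT 0 = 1
s7 = s6 AND s4 = 1 AND 1 = 1
s8 = in3 OR s1 = 0 OR 0 = 0
s9 = in4 AND s7 = 1 AND 1 = 1
So s8 = 0 and s9 = 1.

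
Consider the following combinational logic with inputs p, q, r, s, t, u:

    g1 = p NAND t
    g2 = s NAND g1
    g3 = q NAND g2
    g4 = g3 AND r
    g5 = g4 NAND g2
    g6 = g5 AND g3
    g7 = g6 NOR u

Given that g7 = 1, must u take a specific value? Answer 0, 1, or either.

0

g7 = g6 NOR u must be 1, so both g6 = 0 and u = 0.
g6 = g5 AND g3 must be 0, so at least one of g5, g3 is 0.
Every assignment with g7 = 1 has u = 0; there are 15 such assignment(s).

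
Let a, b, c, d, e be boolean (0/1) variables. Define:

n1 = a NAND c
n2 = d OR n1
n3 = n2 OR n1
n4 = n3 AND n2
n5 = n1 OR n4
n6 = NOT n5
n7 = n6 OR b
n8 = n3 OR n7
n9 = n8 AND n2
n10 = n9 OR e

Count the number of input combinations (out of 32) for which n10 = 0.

2

n10 = n9 OR e must be 0, so both n9 = 0 and e = 0.
Enumerating the 32 input combinations, 2 give n10 = 0 and 30 give n10 = 1.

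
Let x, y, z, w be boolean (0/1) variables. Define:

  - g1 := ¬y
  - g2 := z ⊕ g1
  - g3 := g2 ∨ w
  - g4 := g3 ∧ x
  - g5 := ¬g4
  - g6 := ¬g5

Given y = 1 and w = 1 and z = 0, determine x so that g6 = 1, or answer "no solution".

Check with y = 1 and w = 1 and z = 0 and x=1:
g1 = ¬y = ¬1 = 0
g2 = z ⊕ g1 = 0 ⊕ 0 = 0
g3 = g2 ∨ w = 0 ∨ 1 = 1
g4 = g3 ∧ x = 1 ∧ 1 = 1
g5 = ¬g4 = ¬1 = 0
g6 = ¬g5 = ¬0 = 1
So g6 = 1.

x=1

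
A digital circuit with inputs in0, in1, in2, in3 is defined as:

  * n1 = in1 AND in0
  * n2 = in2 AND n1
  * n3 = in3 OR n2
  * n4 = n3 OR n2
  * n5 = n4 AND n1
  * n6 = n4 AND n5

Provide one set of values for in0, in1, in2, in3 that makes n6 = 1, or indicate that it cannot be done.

in0=1, in1=1, in2=1, in3=0

n6 = n4 AND n5 must be 1, so both n4 = 1 and n5 = 1.
n4 = n3 OR n2 must be 1, so at least one of n3, n2 is 1.
n5 = n4 AND n1 must be 1, so both n4 = 1 and n1 = 1.
Check with in0=1, in1=1, in2=1, in3=0:
n1 = in1 AND in0 = 1 AND 1 = 1
n2 = in2 AND n1 = 1 AND 1 = 1
n3 = in3 OR n2 = 0 OR 1 = 1
n4 = n3 OR n2 = 1 OR 1 = 1
n5 = n4 AND n1 = 1 AND 1 = 1
n6 = n4 AND n5 = 1 AND 1 = 1
So n6 = 1 as required.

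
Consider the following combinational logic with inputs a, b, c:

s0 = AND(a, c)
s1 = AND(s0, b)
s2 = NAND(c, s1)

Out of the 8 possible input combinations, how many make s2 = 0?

s2 = NAND(c, s1) must be 0, so both c = 1 and s1 = 1.
s1 = AND(s0, b) must be 1, so both s0 = 1 and b = 1.
Enumerating the 8 input combinations, 1 give s2 = 0 and 7 give s2 = 1.

1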